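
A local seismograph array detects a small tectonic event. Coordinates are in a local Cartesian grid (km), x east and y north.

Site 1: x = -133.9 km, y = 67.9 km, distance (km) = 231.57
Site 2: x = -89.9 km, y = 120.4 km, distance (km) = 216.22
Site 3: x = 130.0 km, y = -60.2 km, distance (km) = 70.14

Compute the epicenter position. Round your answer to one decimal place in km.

Circle about each station: (x + 133.9)² + (y − 67.9)² = 231.57²; (x + 89.9)² + (y − 120.4)² = 216.22²; (x − 130.0)² + (y + 60.2)² = 70.14².
Subtracting pairs of circle equations eliminates x²+y² and gives linear equations (the radical axes):
88.0 x + 105.0 y = 6912.13
527.8 x − 256.2 y = 46689.47
Solving the 2×2 system: x ≈ 85.6, y ≈ -5.9 km.

85.6 km east, -5.9 km north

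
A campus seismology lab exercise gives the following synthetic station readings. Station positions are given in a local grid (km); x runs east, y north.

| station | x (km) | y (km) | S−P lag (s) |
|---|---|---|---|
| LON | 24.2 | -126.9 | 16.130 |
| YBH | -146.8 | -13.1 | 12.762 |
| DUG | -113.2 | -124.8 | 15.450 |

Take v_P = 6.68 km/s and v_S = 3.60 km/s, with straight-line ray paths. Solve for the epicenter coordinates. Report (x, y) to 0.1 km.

Distance from S−P lag: d = Δt · v_P v_S / (v_P − v_S) = Δt · (6.68·3.60)/(6.68−3.60) ≈ 7.8078·Δt.
So d_LON = 125.94, d_YBH = 99.64, d_DUG = 120.63 km.
Circle about each station: (x − 24.2)² + (y + 126.9)² = 125.94²; (x + 146.8)² + (y + 13.1)² = 99.64²; (x + 113.2)² + (y + 124.8)² = 120.63².
Subtracting the LON equation from the YBH and DUG equations removes the quadratic terms:
-342.0 x + 227.6 y = 10965.35
-274.8 x + 4.2 y = 13009.32
Solving the 2×2 system: x ≈ -47.7, y ≈ -23.5 km.

(-47.7, -23.5)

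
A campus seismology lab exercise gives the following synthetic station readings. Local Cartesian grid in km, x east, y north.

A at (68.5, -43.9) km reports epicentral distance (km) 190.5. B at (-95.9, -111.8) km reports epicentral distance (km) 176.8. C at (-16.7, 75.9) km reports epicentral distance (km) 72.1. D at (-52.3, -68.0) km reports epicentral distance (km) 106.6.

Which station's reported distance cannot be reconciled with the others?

Solve using three stations at a time. Using A, B, C (subtract circle equations pairwise → linear system) gives (x, y) ≈ (-87.9, 64.8).
Distances from that point to each station vs reported:
  A: calculated 190.5 vs reported 190.5 → residual 0.0 km
  B: calculated 176.8 vs reported 176.8 → residual 0.0 km
  C: calculated 72.1 vs reported 72.1 → residual 0.0 km
  D: calculated 137.5 vs reported 106.6 → residual 30.9 km
A, B, C are mutually consistent (residuals ≈ 0); D is off by 30.9 km.

D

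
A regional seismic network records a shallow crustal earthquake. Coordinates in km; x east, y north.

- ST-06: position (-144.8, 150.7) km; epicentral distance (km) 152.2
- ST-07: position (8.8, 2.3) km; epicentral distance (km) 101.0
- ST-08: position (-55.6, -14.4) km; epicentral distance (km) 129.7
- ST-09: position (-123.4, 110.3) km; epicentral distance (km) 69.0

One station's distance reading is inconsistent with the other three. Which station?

ST-09

Solve using three stations at a time. Using ST-06, ST-07, ST-08 (subtract circle equations pairwise → linear system) gives (x, y) ≈ (-0.3, 102.9).
Distances from that point to each station vs reported:
  ST-06: calculated 152.2 vs reported 152.2 → residual 0.0 km
  ST-07: calculated 101.0 vs reported 101.0 → residual 0.0 km
  ST-08: calculated 129.7 vs reported 129.7 → residual 0.0 km
  ST-09: calculated 123.4 vs reported 69.0 → residual 54.4 km
ST-06, ST-07, ST-08 are mutually consistent (residuals ≈ 0); ST-09 is off by 54.4 km.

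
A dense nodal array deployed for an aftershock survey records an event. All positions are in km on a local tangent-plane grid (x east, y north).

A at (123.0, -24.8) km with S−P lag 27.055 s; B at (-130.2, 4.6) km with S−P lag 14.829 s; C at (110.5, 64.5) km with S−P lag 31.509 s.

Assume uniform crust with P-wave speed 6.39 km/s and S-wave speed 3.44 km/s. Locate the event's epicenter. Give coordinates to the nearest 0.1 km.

Distance from S−P lag: d = Δt · v_P v_S / (v_P − v_S) = Δt · (6.39·3.44)/(6.39−3.44) ≈ 7.4514·Δt.
So d_A = 201.60, d_B = 110.50, d_C = 234.79 km.
Circle about each station: (x − 123.0)² + (y + 24.8)² = 201.60²; (x + 130.2)² + (y − 4.6)² = 110.50²; (x − 110.5)² + (y − 64.5)² = 234.79².
Subtracting the A equation from the B and C equations removes the quadratic terms:
-506.4 x + 58.8 y = 29661.47
-25.0 x + 178.6 y = -13857.32
Solving the 2×2 system: x ≈ -68.7, y ≈ -87.2 km.

-68.7 km east, -87.2 km north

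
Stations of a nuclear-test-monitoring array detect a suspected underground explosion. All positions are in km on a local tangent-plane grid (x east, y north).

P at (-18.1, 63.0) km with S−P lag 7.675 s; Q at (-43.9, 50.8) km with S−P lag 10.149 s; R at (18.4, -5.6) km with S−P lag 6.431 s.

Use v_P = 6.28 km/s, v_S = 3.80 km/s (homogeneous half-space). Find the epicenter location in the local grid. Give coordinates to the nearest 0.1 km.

Distance from S−P lag: d = Δt · v_P v_S / (v_P − v_S) = Δt · (6.28·3.80)/(6.28−3.80) ≈ 9.6226·Δt.
So d_P = 73.85, d_Q = 97.66, d_R = 61.88 km.
Circle about each station: (x + 18.1)² + (y − 63.0)² = 73.85²; (x + 43.9)² + (y − 50.8)² = 97.66²; (x − 18.4)² + (y + 5.6)² = 61.88².
Subtracting pairs of circle equations eliminates x²+y² and gives linear equations (the radical axes):
-51.6 x − 24.4 y = -3872.41
73.0 x − 137.2 y = -2302.00
Solving the 2×2 system: x ≈ 53.6, y ≈ 45.3 km.
Check against P (with the unrounded x, y): √((x + 18.1)²+(y − 63.0)²) = 73.87 ≈ 73.85 km. ✓

53.6 km east, 45.3 km north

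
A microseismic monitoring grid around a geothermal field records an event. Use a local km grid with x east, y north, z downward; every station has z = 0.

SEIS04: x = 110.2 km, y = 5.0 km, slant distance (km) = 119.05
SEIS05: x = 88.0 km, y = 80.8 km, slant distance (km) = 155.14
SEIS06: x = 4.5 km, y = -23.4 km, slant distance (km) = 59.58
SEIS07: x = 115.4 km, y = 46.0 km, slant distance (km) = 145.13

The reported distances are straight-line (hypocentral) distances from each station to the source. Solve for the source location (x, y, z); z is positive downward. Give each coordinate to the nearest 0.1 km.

x ≈ 17.1 km, y ≈ -46.4 km, depth ≈ 53.5 km

Each station gives a sphere (x−x_i)² + (y−y_i)² + z² = d_i² (stations at z=0).
Subtracting the SEIS04 sphere from SEIS05 and SEIS06: z² cancels, leaving linear equations in x and y:
-44.4 x + 151.6 y = -7791.92
-211.4 x − 56.8 y = -978.10
Solving: x ≈ 17.092, y ≈ -46.392 km (keep extra digits for the depth step; rounded: 17.1, -46.4).
Then from the SEIS04 sphere: z² = 119.05² − (x − 110.2)² − (y − 5.0)² with x = 17.092, y = -46.392, so z ≈ 53.504 ≈ 53.5 km.
Check against SEIS07 (with the unrounded solution): distance 145.13 ≈ 145.13 km. ✓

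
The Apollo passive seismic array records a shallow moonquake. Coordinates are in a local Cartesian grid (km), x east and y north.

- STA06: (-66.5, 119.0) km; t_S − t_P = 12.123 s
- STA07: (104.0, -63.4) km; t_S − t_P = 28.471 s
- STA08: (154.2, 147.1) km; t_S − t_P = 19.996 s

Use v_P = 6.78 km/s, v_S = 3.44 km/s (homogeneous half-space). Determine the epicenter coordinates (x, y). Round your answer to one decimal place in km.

Distance from S−P lag: d = Δt · v_P v_S / (v_P − v_S) = Δt · (6.78·3.44)/(6.78−3.44) ≈ 6.9830·Δt.
So d_STA06 = 84.65, d_STA07 = 198.81, d_STA08 = 139.63 km.
Circle about each station: (x + 66.5)² + (y − 119.0)² = 84.65²; (x − 104.0)² + (y + 63.4)² = 198.81²; (x − 154.2)² + (y − 147.1)² = 139.63².
Subtracting the STA06 equation from the STA07 and STA08 equations removes the quadratic terms:
341.0 x − 364.8 y = -36107.48
441.4 x + 56.2 y = 14501.89
Solving the 2×2 system: x ≈ 18.1, y ≈ 115.9 km.

x ≈ 18.1 km, y ≈ 115.9 km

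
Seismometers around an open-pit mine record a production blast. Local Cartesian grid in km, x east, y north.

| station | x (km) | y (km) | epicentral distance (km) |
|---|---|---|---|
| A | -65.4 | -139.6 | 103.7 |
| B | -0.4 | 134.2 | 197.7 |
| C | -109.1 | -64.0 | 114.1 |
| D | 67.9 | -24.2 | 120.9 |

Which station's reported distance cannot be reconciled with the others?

D

Solve using three stations at a time. Using A, B, C (subtract circle equations pairwise → linear system) gives (x, y) ≈ (5.0, -63.4).
Distances from that point to each station vs reported:
  A: calculated 103.7 vs reported 103.7 → residual 0.0 km
  B: calculated 197.7 vs reported 197.7 → residual 0.0 km
  C: calculated 114.1 vs reported 114.1 → residual 0.0 km
  D: calculated 74.1 vs reported 120.9 → residual 46.8 km
A, B, C are mutually consistent (residuals ≈ 0); D is off by 46.8 km.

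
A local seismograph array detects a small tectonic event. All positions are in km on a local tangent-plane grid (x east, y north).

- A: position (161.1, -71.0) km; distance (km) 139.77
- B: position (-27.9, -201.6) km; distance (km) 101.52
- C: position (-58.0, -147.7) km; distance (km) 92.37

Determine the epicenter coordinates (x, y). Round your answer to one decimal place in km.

29.4 km east, -117.8 km north

Circle about each station: (x − 161.1)² + (y + 71.0)² = 139.77²; (x + 27.9)² + (y + 201.6)² = 101.52²; (x + 58.0)² + (y + 147.7)² = 92.37².
Subtracting pairs of circle equations eliminates x²+y² and gives linear equations (the radical axes):
-378.0 x − 261.2 y = 19656.10
-438.2 x − 153.4 y = 5188.52
Solving the 2×2 system: x ≈ 29.4, y ≈ -117.8 km.
Check against A (with the unrounded x, y): √((x − 161.1)²+(y + 71.0)²) = 139.77 ≈ 139.77 km. ✓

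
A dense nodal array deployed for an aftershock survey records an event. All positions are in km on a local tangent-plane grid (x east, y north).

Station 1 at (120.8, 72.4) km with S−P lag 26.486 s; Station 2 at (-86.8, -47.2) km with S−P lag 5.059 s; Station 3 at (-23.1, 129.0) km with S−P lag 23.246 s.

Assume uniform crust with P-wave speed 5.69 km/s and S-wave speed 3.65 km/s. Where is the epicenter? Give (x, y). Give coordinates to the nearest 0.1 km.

x ≈ -87.6 km, y ≈ -98.7 km

Distance from S−P lag: d = Δt · v_P v_S / (v_P − v_S) = Δt · (5.69·3.65)/(5.69−3.65) ≈ 10.1806·Δt.
So d_Station 1 = 269.64, d_Station 2 = 51.50, d_Station 3 = 236.66 km.
Circle about each station: (x − 120.8)² + (y − 72.4)² = 269.64²; (x + 86.8)² + (y + 47.2)² = 51.50²; (x + 23.1)² + (y − 129.0)² = 236.66².
Subtracting the Station 1 equation from the Station 2 and Station 3 equations removes the quadratic terms:
-415.2 x − 239.2 y = 59981.16
-287.8 x + 113.2 y = 14037.98
Solving the 2×2 system: x ≈ -87.6, y ≈ -98.7 km.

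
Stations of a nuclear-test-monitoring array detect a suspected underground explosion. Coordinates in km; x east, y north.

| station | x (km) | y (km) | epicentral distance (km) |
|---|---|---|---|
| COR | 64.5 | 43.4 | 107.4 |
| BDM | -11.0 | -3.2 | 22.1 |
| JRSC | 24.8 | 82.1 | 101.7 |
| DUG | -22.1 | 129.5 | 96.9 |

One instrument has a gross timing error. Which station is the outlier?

DUG

Solve using three stations at a time. Using COR, BDM, JRSC (subtract circle equations pairwise → linear system) gives (x, y) ≈ (-33.0, -1.6).
Distances from that point to each station vs reported:
  COR: calculated 107.4 vs reported 107.4 → residual 0.0 km
  BDM: calculated 22.1 vs reported 22.1 → residual 0.0 km
  JRSC: calculated 101.7 vs reported 101.7 → residual 0.0 km
  DUG: calculated 131.5 vs reported 96.9 → residual 34.6 km
COR, BDM, JRSC are mutually consistent (residuals ≈ 0); DUG is off by 34.6 km.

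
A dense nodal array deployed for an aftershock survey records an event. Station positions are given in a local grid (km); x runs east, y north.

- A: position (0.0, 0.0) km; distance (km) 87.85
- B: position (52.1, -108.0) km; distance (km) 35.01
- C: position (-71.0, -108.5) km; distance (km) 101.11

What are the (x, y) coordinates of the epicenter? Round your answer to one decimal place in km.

(27.0, -83.6)

Circle about each station: x² + y² = 87.85²; (x − 52.1)² + (y + 108.0)² = 35.01²; (x + 71.0)² + (y + 108.5)² = 101.11².
Subtracting pairs of circle equations eliminates x²+y² and gives linear equations (the radical axes):
104.2 x − 216.0 y = 20870.33
-142.0 x − 217.0 y = 14307.64
Solving the 2×2 system: x ≈ 27.0, y ≈ -83.6 km.
Check against A (with the unrounded x, y): √(x²+y²) = 87.85 ≈ 87.85 km. ✓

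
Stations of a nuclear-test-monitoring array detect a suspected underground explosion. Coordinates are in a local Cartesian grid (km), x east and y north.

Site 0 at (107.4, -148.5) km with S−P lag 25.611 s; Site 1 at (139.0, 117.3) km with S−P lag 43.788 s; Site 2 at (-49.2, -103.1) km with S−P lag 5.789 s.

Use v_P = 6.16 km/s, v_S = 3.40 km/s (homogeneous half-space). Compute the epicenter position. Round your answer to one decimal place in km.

-85.8 km east, -127.4 km north

Distance from S−P lag: d = Δt · v_P v_S / (v_P − v_S) = Δt · (6.16·3.40)/(6.16−3.40) ≈ 7.5884·Δt.
So d_Site 0 = 194.35, d_Site 1 = 332.28, d_Site 2 = 43.93 km.
Circle about each station: (x − 107.4)² + (y + 148.5)² = 194.35²; (x − 139.0)² + (y − 117.3)² = 332.28²; (x + 49.2)² + (y + 103.1)² = 43.93².
Subtracting the Site 0 equation from the Site 1 and Site 2 equations removes the quadratic terms:
63.2 x + 531.6 y = -73144.80
-313.2 x + 90.8 y = 15305.32
Solving the 2×2 system: x ≈ -85.8, y ≈ -127.4 km.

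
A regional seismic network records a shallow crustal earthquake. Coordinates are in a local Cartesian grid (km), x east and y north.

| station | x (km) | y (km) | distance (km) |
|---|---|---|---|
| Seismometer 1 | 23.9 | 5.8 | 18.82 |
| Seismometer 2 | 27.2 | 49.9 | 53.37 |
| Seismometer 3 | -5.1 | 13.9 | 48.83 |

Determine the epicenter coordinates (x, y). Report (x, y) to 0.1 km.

Circle about each station: (x − 23.9)² + (y − 5.8)² = 18.82²; (x − 27.2)² + (y − 49.9)² = 53.37²; (x + 5.1)² + (y − 13.9)² = 48.83².
Subtracting the Seismometer 1 equation from the Seismometer 2 and Seismometer 3 equations removes the quadratic terms:
6.6 x + 88.2 y = 130.84
-58.0 x + 16.2 y = -2415.81
Solving the 2×2 system: x ≈ 41.2, y ≈ -1.6 km.
Check against Seismometer 1 (with the unrounded x, y): √((x − 23.9)²+(y − 5.8)²) = 18.82 ≈ 18.82 km. ✓

x ≈ 41.2 km, y ≈ -1.6 km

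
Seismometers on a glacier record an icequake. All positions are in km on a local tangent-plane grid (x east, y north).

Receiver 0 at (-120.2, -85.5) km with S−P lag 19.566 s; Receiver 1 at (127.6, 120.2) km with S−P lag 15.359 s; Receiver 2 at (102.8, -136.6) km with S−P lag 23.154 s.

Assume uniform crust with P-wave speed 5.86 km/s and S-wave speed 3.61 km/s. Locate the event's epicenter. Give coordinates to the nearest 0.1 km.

Distance from S−P lag: d = Δt · v_P v_S / (v_P − v_S) = Δt · (5.86·3.61)/(5.86−3.61) ≈ 9.4020·Δt.
So d_Receiver 0 = 183.96, d_Receiver 1 = 144.41, d_Receiver 2 = 217.69 km.
Circle about each station: (x + 120.2)² + (y + 85.5)² = 183.96²; (x − 127.6)² + (y − 120.2)² = 144.41²; (x − 102.8)² + (y + 136.6)² = 217.69².
Subtracting the Receiver 0 equation from the Receiver 1 and Receiver 2 equations removes the quadratic terms:
495.6 x + 411.4 y = 21958.54
446.0 x − 102.2 y = -6078.54
Solving the 2×2 system: x ≈ -1.1, y ≈ 54.7 km.

-1.1 km east, 54.7 km north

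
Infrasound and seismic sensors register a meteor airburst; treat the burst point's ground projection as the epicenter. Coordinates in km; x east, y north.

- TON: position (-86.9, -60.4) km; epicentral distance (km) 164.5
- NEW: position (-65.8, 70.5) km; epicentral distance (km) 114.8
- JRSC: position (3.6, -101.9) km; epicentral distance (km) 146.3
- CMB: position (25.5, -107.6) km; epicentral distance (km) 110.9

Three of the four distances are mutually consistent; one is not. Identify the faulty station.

CMB

Solve using three stations at a time. Using TON, NEW, JRSC (subtract circle equations pairwise → linear system) gives (x, y) ≈ (44.5, 38.6).
Distances from that point to each station vs reported:
  TON: calculated 164.5 vs reported 164.5 → residual 0.0 km
  NEW: calculated 114.8 vs reported 114.8 → residual 0.0 km
  JRSC: calculated 146.3 vs reported 146.3 → residual 0.0 km
  CMB: calculated 147.4 vs reported 110.9 → residual 36.5 km
TON, NEW, JRSC are mutually consistent (residuals ≈ 0); CMB is off by 36.5 km.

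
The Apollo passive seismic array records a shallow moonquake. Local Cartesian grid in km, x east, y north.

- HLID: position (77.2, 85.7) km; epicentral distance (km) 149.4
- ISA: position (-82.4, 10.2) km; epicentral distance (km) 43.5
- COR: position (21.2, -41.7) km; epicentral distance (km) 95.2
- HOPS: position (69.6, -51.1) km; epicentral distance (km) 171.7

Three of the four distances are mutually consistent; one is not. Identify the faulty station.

Solve using three stations at a time. Using HLID, ISA, HOPS (subtract circle equations pairwise → linear system) gives (x, y) ≈ (-68.2, 51.3).
Distances from that point to each station vs reported:
  HLID: calculated 149.4 vs reported 149.4 → residual 0.0 km
  ISA: calculated 43.5 vs reported 43.5 → residual 0.0 km
  COR: calculated 129.0 vs reported 95.2 → residual 33.8 km
  HOPS: calculated 171.7 vs reported 171.7 → residual 0.0 km
HLID, ISA, HOPS are mutually consistent (residuals ≈ 0); COR is off by 33.8 km.

COR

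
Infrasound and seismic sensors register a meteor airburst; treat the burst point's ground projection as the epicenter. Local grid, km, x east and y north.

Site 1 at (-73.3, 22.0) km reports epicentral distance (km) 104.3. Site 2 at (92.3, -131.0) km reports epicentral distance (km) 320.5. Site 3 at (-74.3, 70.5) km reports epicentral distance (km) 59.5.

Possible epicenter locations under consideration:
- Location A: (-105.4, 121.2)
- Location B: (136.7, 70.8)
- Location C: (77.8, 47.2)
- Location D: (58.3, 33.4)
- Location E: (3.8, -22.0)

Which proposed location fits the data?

Location A

For each candidate, compare |candidate − station| to the reported distance:
Location A: residuals Site 1 0.0, Site 2 0.0, Site 3 0.0 → max 0.0 km
Location B: residuals Site 1 111.3, Site 2 113.9, Site 3 151.5 → max 151.5 km
Location C: residuals Site 1 48.9, Site 2 141.7, Site 3 94.4 → max 141.7 km
Location D: residuals Site 1 27.8, Site 2 152.6, Site 3 78.2 → max 152.6 km
Location E: residuals Site 1 15.5, Site 2 180.1, Site 3 61.6 → max 180.1 km
Only Location A has all residuals ≈ 0.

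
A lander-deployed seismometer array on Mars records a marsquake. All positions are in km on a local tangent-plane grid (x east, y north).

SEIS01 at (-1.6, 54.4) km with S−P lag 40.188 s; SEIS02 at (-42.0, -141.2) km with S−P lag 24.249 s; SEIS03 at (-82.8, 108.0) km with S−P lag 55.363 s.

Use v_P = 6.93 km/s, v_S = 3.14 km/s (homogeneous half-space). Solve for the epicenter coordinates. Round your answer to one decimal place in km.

Distance from S−P lag: d = Δt · v_P v_S / (v_P − v_S) = Δt · (6.93·3.14)/(6.93−3.14) ≈ 5.7415·Δt.
So d_SEIS01 = 230.74, d_SEIS02 = 139.23, d_SEIS03 = 317.87 km.
Circle about each station: (x + 1.6)² + (y − 54.4)² = 230.74²; (x + 42.0)² + (y + 141.2)² = 139.23²; (x + 82.8)² + (y − 108.0)² = 317.87².
Subtracting pairs of circle equations eliminates x²+y² and gives linear equations (the radical axes):
-80.8 x − 391.2 y = 52595.47
-162.4 x + 107.2 y = -32242.47
Solving the 2×2 system: x ≈ 96.6, y ≈ -154.4 km.

96.6 km east, -154.4 km north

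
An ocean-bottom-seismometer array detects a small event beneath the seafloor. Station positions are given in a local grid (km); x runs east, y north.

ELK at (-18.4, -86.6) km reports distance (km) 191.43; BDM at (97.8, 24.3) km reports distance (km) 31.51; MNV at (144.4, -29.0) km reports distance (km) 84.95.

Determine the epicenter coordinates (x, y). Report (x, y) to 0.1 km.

(115.0, 50.7)

Circle about each station: (x + 18.4)² + (y + 86.6)² = 191.43²; (x − 97.8)² + (y − 24.3)² = 31.51²; (x − 144.4)² + (y + 29.0)² = 84.95².
Subtracting pairs of circle equations eliminates x²+y² and gives linear equations (the radical axes):
232.4 x + 221.8 y = 37969.77
325.6 x + 115.2 y = 43283.18
Solving the 2×2 system: x ≈ 115.0, y ≈ 50.7 km.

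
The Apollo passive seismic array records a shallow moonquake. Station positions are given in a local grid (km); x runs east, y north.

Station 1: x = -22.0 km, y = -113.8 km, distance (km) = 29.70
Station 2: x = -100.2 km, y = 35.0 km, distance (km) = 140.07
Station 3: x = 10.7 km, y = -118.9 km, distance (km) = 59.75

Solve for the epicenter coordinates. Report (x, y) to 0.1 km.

Circle about each station: (x + 22.0)² + (y + 113.8)² = 29.70²; (x + 100.2)² + (y − 35.0)² = 140.07²; (x − 10.7)² + (y + 118.9)² = 59.75².
Subtracting pairs of circle equations eliminates x²+y² and gives linear equations (the radical axes):
-156.4 x + 297.6 y = -20906.91
65.4 x − 10.2 y = -1870.71
Solving the 2×2 system: x ≈ -43.1, y ≈ -92.9 km.
Check against Station 1 (with the unrounded x, y): √((x + 22.0)²+(y + 113.8)²) = 29.69 ≈ 29.70 km. ✓

x ≈ -43.1 km, y ≈ -92.9 km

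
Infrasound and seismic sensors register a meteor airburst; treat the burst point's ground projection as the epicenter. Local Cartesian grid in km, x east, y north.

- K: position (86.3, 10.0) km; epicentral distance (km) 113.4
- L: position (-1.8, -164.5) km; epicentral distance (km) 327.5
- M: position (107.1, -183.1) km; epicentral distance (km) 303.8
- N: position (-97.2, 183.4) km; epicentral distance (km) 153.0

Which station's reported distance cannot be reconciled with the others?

L

Solve using three stations at a time. Using K, M, N (subtract circle equations pairwise → linear system) gives (x, y) ≈ (38.6, 112.9).
Distances from that point to each station vs reported:
  K: calculated 113.4 vs reported 113.4 → residual 0.0 km
  L: calculated 280.3 vs reported 327.5 → residual 47.2 km
  M: calculated 303.8 vs reported 303.8 → residual 0.0 km
  N: calculated 153.0 vs reported 153.0 → residual 0.0 km
K, M, N are mutually consistent (residuals ≈ 0); L is off by 47.2 km.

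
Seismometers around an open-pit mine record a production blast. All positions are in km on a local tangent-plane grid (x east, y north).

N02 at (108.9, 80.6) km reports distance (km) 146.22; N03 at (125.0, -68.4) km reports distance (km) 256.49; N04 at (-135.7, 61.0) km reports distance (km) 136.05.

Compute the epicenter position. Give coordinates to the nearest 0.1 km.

(-24.8, 139.8)

Circle about each station: (x − 108.9)² + (y − 80.6)² = 146.22²; (x − 125.0)² + (y + 68.4)² = 256.49²; (x + 135.7)² + (y − 61.0)² = 136.05².
Subtracting pairs of circle equations eliminates x²+y² and gives linear equations (the radical axes):
32.2 x − 298.0 y = -42458.84
-489.2 x − 39.2 y = 6650.61
Solving the 2×2 system: x ≈ -24.8, y ≈ 139.8 km.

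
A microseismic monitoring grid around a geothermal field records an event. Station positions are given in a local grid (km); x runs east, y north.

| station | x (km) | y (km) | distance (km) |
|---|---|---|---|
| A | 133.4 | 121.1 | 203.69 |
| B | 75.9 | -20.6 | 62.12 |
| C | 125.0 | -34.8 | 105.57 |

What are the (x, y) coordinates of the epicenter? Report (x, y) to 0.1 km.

Circle about each station: (x − 133.4)² + (y − 121.1)² = 203.69²; (x − 75.9)² + (y + 20.6)² = 62.12²; (x − 125.0)² + (y + 34.8)² = 105.57².
Subtracting the A equation from the B and C equations removes the quadratic terms:
-115.0 x − 283.4 y = 11355.12
-16.8 x − 311.8 y = 14719.86
Solving the 2×2 system: x ≈ 20.3, y ≈ -48.3 km.

x ≈ 20.3 km, y ≈ -48.3 km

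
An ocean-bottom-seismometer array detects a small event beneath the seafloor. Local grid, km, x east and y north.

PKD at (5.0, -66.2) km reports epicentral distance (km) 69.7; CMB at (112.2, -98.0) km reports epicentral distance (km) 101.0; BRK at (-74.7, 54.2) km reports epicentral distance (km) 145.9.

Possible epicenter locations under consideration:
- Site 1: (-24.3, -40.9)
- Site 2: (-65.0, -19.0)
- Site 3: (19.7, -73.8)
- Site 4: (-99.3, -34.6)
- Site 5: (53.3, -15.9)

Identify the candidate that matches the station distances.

For each candidate, compare |candidate − station| to the reported distance:
Site 1: residuals PKD 31.0, CMB 47.0, BRK 38.3 → max 47.0 km
Site 2: residuals PKD 14.7, CMB 93.0, BRK 72.1 → max 93.0 km
Site 3: residuals PKD 53.2, CMB 5.4, BRK 13.1 → max 53.2 km
Site 4: residuals PKD 39.3, CMB 119.8, BRK 53.8 → max 119.8 km
Site 5: residuals PKD 0.0, CMB 0.0, BRK 0.0 → max 0.0 km
Only Site 5 has all residuals ≈ 0.

Site 5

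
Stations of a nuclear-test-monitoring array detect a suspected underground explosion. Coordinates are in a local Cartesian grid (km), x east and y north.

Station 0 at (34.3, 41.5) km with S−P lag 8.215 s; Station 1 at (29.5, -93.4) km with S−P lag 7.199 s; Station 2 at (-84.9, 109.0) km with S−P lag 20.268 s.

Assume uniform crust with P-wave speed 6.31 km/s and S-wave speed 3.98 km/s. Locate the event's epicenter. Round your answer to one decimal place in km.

(79.9, -34.4)

Distance from S−P lag: d = Δt · v_P v_S / (v_P − v_S) = Δt · (6.31·3.98)/(6.31−3.98) ≈ 10.7785·Δt.
So d_Station 0 = 88.55, d_Station 1 = 77.59, d_Station 2 = 218.46 km.
Circle about each station: (x − 34.3)² + (y − 41.5)² = 88.55²; (x − 29.5)² + (y + 93.4)² = 77.59²; (x + 84.9)² + (y − 109.0)² = 218.46².
Subtracting pairs of circle equations eliminates x²+y² and gives linear equations (the radical axes):
-9.6 x − 269.8 y = 8515.96
-238.4 x + 135.0 y = -23693.40
Solving the 2×2 system: x ≈ 79.9, y ≈ -34.4 km.
Check against Station 0 (with the unrounded x, y): √((x − 34.3)²+(y − 41.5)²) = 88.55 ≈ 88.55 km. ✓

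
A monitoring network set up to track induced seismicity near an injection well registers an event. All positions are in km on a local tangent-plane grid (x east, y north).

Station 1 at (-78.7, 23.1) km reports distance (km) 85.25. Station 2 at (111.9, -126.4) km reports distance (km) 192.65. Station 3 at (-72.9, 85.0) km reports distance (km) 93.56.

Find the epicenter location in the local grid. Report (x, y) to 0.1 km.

5.8 km east, 34.4 km north

Circle about each station: (x + 78.7)² + (y − 23.1)² = 85.25²; (x − 111.9)² + (y + 126.4)² = 192.65²; (x + 72.9)² + (y − 85.0)² = 93.56².
Subtracting pairs of circle equations eliminates x²+y² and gives linear equations (the radical axes):
381.2 x − 299.0 y = -8075.19
11.6 x + 123.8 y = 4326.20
Solving the 2×2 system: x ≈ 5.8, y ≈ 34.4 km.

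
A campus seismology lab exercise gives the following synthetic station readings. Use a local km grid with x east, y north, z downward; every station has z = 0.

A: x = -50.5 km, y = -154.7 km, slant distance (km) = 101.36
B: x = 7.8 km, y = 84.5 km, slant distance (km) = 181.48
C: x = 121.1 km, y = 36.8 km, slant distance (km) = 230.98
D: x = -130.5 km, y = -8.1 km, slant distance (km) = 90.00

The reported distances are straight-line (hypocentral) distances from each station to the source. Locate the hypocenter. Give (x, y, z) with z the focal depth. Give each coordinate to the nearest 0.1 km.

x ≈ -79.9 km, y ≈ -68.2 km, depth ≈ 43.9 km

Each station gives a sphere (x−x_i)² + (y−y_i)² + z² = d_i² (stations at z=0).
Subtracting the A sphere from B and C: z² cancels, leaving linear equations in x and y:
116.6 x + 478.4 y = -41942.39
343.2 x + 383.0 y = -53540.80
Solving: x ≈ -79.897, y ≈ -68.199 km (keep extra digits for the depth step; rounded: -79.9, -68.2).
Then from the A sphere: z² = 101.36² − (x + 50.5)² − (y + 154.7)² with x = -79.897, y = -68.199, so z ≈ 43.900 ≈ 43.9 km.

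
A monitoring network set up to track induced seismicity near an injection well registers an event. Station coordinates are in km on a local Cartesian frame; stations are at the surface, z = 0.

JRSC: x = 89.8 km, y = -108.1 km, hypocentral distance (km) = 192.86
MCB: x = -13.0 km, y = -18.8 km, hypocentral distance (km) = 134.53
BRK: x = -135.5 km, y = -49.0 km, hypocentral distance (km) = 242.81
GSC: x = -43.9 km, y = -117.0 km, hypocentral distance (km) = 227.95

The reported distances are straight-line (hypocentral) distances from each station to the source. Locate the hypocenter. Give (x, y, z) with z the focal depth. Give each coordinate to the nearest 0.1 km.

x ≈ 65.7 km, y ≈ 74.9 km, depth ≈ 55.9 km

Each station gives a sphere (x−x_i)² + (y−y_i)² + z² = d_i² (stations at z=0).
Subtracting the JRSC sphere from MCB and BRK: z² cancels, leaving linear equations in x and y:
-205.6 x + 178.6 y = -130.55
-450.6 x + 118.2 y = -20750.12
Solving: x ≈ 65.697, y ≈ 74.898 km (keep extra digits for the depth step; rounded: 65.7, 74.9).
Then from the JRSC sphere: z² = 192.86² − (x − 89.8)² − (y + 108.1)² with x = 65.697, y = 74.898, so z ≈ 55.908 ≈ 55.9 km.
Check against GSC (with the unrounded solution): distance 227.95 ≈ 227.95 km. ✓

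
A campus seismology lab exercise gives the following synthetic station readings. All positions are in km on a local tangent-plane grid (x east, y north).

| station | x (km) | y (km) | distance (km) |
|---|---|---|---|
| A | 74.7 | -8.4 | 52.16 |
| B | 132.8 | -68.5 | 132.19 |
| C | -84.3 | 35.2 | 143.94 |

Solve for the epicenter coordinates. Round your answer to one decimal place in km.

Circle about each station: (x − 74.7)² + (y + 8.4)² = 52.16²; (x − 132.8)² + (y + 68.5)² = 132.19²; (x + 84.3)² + (y − 35.2)² = 143.94².
Subtracting the A equation from the B and C equations removes the quadratic terms:
116.2 x − 120.2 y = 1923.91
-318.0 x + 87.2 y = -15303.18
Solving the 2×2 system: x ≈ 59.5, y ≈ 41.5 km.
Check against A (with the unrounded x, y): √((x − 74.7)²+(y + 8.4)²) = 52.18 ≈ 52.16 km. ✓

59.5 km east, 41.5 km north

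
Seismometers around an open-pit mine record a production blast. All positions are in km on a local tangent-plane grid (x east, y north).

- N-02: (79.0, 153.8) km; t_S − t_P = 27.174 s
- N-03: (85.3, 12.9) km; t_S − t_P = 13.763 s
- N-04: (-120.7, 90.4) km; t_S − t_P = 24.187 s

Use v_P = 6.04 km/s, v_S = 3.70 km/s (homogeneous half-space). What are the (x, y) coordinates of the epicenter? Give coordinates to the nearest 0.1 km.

13.8 km east, -97.4 km north

Distance from S−P lag: d = Δt · v_P v_S / (v_P − v_S) = Δt · (6.04·3.70)/(6.04−3.70) ≈ 9.5504·Δt.
So d_N-02 = 259.52, d_N-03 = 131.44, d_N-04 = 231.00 km.
Circle about each station: (x − 79.0)² + (y − 153.8)² = 259.52²; (x − 85.3)² + (y − 12.9)² = 131.44²; (x + 120.7)² + (y − 90.4)² = 231.00².
Subtracting pairs of circle equations eliminates x²+y² and gives linear equations (the radical axes):
12.6 x − 281.8 y = 27621.22
-399.4 x − 126.8 y = 6834.84
Solving the 2×2 system: x ≈ 13.8, y ≈ -97.4 km.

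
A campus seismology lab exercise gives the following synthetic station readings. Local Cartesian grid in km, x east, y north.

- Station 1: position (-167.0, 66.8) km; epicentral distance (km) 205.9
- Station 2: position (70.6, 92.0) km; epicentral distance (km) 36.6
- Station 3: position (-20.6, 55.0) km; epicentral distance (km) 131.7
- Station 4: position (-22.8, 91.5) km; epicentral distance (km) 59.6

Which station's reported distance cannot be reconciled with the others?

Station 3

Solve using three stations at a time. Using Station 1, Station 2, Station 4 (subtract circle equations pairwise → linear system) gives (x, y) ≈ (35.7, 103.1).
Distances from that point to each station vs reported:
  Station 1: calculated 205.9 vs reported 205.9 → residual 0.0 km
  Station 2: calculated 36.6 vs reported 36.6 → residual 0.0 km
  Station 3: calculated 74.0 vs reported 131.7 → residual 57.7 km
  Station 4: calculated 59.6 vs reported 59.6 → residual 0.0 km
Station 1, Station 2, Station 4 are mutually consistent (residuals ≈ 0); Station 3 is off by 57.7 km.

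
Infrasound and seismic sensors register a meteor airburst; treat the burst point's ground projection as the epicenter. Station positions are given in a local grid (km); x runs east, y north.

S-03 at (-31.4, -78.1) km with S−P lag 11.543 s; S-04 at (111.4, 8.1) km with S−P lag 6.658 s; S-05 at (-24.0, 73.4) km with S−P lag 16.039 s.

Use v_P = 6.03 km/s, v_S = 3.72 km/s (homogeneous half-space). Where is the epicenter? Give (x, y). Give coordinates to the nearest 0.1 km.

x ≈ 76.0 km, y ≈ -46.0 km

Distance from S−P lag: d = Δt · v_P v_S / (v_P − v_S) = Δt · (6.03·3.72)/(6.03−3.72) ≈ 9.7106·Δt.
So d_S-03 = 112.09, d_S-04 = 64.65, d_S-05 = 155.75 km.
Circle about each station: (x + 31.4)² + (y + 78.1)² = 112.09²; (x − 111.4)² + (y − 8.1)² = 64.65²; (x + 24.0)² + (y − 73.4)² = 155.75².
Subtracting pairs of circle equations eliminates x²+y² and gives linear equations (the radical axes):
285.6 x + 172.4 y = 13774.55
14.8 x + 303.0 y = -12815.90
Solving the 2×2 system: x ≈ 76.0, y ≈ -46.0 km.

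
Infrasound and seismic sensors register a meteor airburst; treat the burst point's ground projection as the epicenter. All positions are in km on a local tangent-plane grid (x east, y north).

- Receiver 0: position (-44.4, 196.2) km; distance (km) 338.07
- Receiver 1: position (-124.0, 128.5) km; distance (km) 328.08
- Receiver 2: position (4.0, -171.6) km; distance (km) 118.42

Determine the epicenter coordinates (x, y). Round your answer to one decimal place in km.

Circle about each station: (x + 44.4)² + (y − 196.2)² = 338.07²; (x + 124.0)² + (y − 128.5)² = 328.08²; (x − 4.0)² + (y + 171.6)² = 118.42².
Subtracting the Receiver 0 equation from the Receiver 1 and Receiver 2 equations removes the quadratic terms:
-159.2 x − 135.4 y = -1922.71
96.8 x − 735.6 y = 89264.79
Solving the 2×2 system: x ≈ 103.7, y ≈ -107.7 km.

103.7 km east, -107.7 km north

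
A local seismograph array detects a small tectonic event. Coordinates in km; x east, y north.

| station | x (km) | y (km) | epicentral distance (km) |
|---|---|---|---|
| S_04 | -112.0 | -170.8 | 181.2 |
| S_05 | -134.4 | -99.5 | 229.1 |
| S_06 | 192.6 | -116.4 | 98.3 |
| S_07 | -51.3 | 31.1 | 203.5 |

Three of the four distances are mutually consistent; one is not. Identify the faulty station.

S_04

Solve using three stations at a time. Using S_05, S_06, S_07 (subtract circle equations pairwise → linear system) gives (x, y) ≈ (94.4, -111.0).
Distances from that point to each station vs reported:
  S_04: calculated 214.9 vs reported 181.2 → residual 33.7 km
  S_05: calculated 229.1 vs reported 229.1 → residual 0.0 km
  S_06: calculated 98.3 vs reported 98.3 → residual 0.0 km
  S_07: calculated 203.5 vs reported 203.5 → residual 0.0 km
S_05, S_06, S_07 are mutually consistent (residuals ≈ 0); S_04 is off by 33.7 km.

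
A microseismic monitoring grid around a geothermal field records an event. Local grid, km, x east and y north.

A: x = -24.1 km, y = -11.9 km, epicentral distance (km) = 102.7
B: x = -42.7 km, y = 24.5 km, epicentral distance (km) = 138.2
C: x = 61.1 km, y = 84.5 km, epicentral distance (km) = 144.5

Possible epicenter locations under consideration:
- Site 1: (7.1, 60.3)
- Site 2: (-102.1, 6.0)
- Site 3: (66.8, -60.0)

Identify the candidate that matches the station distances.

Site 3

For each candidate, compare |candidate − station| to the reported distance:
Site 1: residuals A 24.0, B 76.9, C 85.3 → max 85.3 km
Site 2: residuals A 22.7, B 76.0, C 36.6 → max 76.0 km
Site 3: residuals A 0.1, B 0.1, C 0.1 → max 0.1 km
Only Site 3 has all residuals ≈ 0.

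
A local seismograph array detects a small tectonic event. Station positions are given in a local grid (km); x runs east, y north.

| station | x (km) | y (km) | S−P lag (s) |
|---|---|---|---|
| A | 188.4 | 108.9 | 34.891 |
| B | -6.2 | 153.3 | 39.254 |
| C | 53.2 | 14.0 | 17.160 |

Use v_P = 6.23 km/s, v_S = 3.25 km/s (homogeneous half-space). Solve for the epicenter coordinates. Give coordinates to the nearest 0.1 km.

x ≈ 76.7 km, y ≈ -100.2 km

Distance from S−P lag: d = Δt · v_P v_S / (v_P − v_S) = Δt · (6.23·3.25)/(6.23−3.25) ≈ 6.7945·Δt.
So d_A = 237.07, d_B = 266.71, d_C = 116.59 km.
Circle about each station: (x − 188.4)² + (y − 108.9)² = 237.07²; (x + 6.2)² + (y − 153.3)² = 266.71²; (x − 53.2)² + (y − 14.0)² = 116.59².
Subtracting the A equation from the B and C equations removes the quadratic terms:
-389.2 x + 88.8 y = -38746.48
-270.4 x − 189.8 y = -1718.57
Solving the 2×2 system: x ≈ 76.7, y ≈ -100.2 km.
Check against A (with the unrounded x, y): √((x − 188.4)²+(y − 108.9)²) = 237.07 ≈ 237.07 km. ✓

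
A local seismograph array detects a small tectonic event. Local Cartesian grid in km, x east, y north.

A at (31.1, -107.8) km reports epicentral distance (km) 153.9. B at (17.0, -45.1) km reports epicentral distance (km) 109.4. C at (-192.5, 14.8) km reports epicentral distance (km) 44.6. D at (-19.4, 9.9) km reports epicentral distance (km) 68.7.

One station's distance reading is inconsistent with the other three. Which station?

Solve using three stations at a time. Using A, B, D (subtract circle equations pairwise → linear system) gives (x, y) ≈ (-85.9, -7.7).
Distances from that point to each station vs reported:
  A: calculated 153.9 vs reported 153.9 → residual 0.0 km
  B: calculated 109.4 vs reported 109.4 → residual 0.0 km
  C: calculated 109.0 vs reported 44.6 → residual 64.4 km
  D: calculated 68.8 vs reported 68.7 → residual 0.1 km
A, B, D are mutually consistent (residuals ≈ 0); C is off by 64.4 km.

C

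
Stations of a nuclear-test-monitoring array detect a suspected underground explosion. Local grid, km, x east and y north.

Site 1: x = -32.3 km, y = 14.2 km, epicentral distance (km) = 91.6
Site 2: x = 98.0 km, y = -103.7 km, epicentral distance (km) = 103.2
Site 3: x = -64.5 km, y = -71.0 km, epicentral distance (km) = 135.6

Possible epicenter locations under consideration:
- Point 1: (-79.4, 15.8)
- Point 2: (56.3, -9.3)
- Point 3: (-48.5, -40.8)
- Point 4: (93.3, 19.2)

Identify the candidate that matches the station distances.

For each candidate, compare |candidate − station| to the reported distance:
Point 1: residuals Site 1 44.5, Site 2 110.7, Site 3 47.5 → max 110.7 km
Point 2: residuals Site 1 0.1, Site 2 0.0, Site 3 0.0 → max 0.1 km
Point 3: residuals Site 1 34.3, Site 2 56.2, Site 3 101.4 → max 101.4 km
Point 4: residuals Site 1 34.1, Site 2 19.8, Site 3 46.2 → max 46.2 km
Only Point 2 has all residuals ≈ 0.

Point 2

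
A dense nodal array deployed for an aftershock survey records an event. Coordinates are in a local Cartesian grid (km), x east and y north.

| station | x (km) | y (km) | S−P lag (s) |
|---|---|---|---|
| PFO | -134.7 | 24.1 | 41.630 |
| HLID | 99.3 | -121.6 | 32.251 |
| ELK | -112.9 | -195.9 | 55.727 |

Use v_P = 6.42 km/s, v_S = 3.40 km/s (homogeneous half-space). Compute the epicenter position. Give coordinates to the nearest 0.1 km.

x ≈ 155.2 km, y ≈ 104.7 km

Distance from S−P lag: d = Δt · v_P v_S / (v_P − v_S) = Δt · (6.42·3.40)/(6.42−3.40) ≈ 7.2278·Δt.
So d_PFO = 300.89, d_HLID = 233.10, d_ELK = 402.78 km.
Circle about each station: (x + 134.7)² + (y − 24.1)² = 300.89²; (x − 99.3)² + (y + 121.6)² = 233.10²; (x + 112.9)² + (y + 195.9)² = 402.78².
Subtracting the PFO equation from the HLID and ELK equations removes the quadratic terms:
468.0 x − 291.4 y = 42121.33
43.6 x − 440.0 y = -39298.62
Solving the 2×2 system: x ≈ 155.2, y ≈ 104.7 km.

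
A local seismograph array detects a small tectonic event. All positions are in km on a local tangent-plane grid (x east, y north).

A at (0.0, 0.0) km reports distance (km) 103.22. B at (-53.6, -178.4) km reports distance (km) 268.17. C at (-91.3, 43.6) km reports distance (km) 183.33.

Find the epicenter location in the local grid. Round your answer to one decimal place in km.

Circle about each station: x² + y² = 103.22²; (x + 53.6)² + (y + 178.4)² = 268.17²; (x + 91.3)² + (y − 43.6)² = 183.33².
Subtracting the A equation from the B and C equations removes the quadratic terms:
-107.2 x − 356.8 y = -26561.26
-182.6 x + 87.2 y = -12718.87
Solving the 2×2 system: x ≈ 92.0, y ≈ 46.8 km.
Check against A (with the unrounded x, y): √(x²+y²) = 103.22 ≈ 103.22 km. ✓

92.0 km east, 46.8 km north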